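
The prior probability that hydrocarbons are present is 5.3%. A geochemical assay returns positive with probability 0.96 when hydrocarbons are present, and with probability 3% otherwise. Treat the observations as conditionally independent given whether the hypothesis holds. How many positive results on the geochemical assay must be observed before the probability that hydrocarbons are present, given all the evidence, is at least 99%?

3

Prior odds: 0.053 ÷ 0.947 = 53/947.
Likelihood ratio of a positive result = 0.96/0.03 = 32.
Target posterior odds = 0.99/0.01 = 99.
Need (53/947) × 32ⁿ ≥ 99, i.e. 32ⁿ ≥ 93753/53.
32² = 1024 falls short of 93753/53 but 32³ = 32768 reaches it, so n = 3.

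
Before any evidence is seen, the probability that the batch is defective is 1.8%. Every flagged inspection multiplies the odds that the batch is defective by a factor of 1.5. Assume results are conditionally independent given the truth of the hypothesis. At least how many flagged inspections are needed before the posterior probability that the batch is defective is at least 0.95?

18

Prior odds = 0.018/0.982 = 9/491.
Likelihood ratio per flagged inspection = 1.5.
Target odds: 0.95 ÷ 0.05 = 19.
Need (9/491) × 1.5ⁿ ≥ 19, i.e. 1.5ⁿ ≥ 9329/9.
1.5¹⁷ = 129140163/131072 falls short of 9329/9 but 1.5¹⁸ = 387420489/262144 reaches it, so n = 18.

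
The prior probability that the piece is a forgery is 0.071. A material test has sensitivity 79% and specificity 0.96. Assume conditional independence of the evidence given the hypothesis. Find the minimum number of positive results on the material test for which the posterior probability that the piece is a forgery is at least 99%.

Prior odds: 0.071 ÷ 0.929 = 71/929.
False-positive rate = 1 − 0.96 = 0.04; likelihood ratio of a positive = 0.79/0.04 = 19.75.
Target odds: 0.99 ÷ 0.01 = 99.
Require 19.75ⁿ ≥ 99 ÷ (71/929) = 91971/71.
19.75² = 390.0625 falls short of 91971/71 but 19.75³ = 7703.734375 reaches it, so n = 3.

3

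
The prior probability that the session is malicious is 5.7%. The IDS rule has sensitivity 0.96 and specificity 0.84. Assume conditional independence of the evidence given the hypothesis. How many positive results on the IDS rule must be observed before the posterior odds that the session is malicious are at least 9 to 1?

Prior odds = 0.057/0.943 = 57/943.
False-positive rate = 1 − 0.84 = 0.16; likelihood ratio of a positive = 0.96/0.16 = 6.
Target odds = 9.
Need (57/943) × 6ⁿ ≥ 9, i.e. 6ⁿ ≥ 2829/19.
6² = 36 falls short of 2829/19 but 6³ = 216 reaches it, so n = 3.

3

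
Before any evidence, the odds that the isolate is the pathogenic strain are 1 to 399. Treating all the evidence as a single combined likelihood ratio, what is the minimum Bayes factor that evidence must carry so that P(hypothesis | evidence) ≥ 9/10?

3591

Prior odds = 1/399.
Target odds = 0.9/0.1 = 9.
Required Bayes factor = 9 ÷ (1/399) = 3591.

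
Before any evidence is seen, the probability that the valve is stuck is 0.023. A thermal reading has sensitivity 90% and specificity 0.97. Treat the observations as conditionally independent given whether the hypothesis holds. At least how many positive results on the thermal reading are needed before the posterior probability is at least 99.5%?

3

Prior odds: 0.023 ÷ 0.977 = 23/977.
False-positive rate = 1 − 0.97 = 0.03; likelihood ratio of a positive = 0.9/0.03 = 30.
Target odds: 0.995 ÷ 0.005 = 199.
Require 30ⁿ ≥ 199 ÷ (23/977) = 194423/23.
30² = 900 falls short of 194423/23 but 30³ = 27000 reaches it, so n = 3.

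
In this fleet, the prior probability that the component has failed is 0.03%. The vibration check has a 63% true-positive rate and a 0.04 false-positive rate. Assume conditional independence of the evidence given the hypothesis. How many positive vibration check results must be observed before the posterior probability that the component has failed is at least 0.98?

Prior odds = 0.0003/0.9997 = 3/9997.
Likelihood ratio of a positive result = 0.63/0.04 = 15.75.
Target odds: 0.98 ÷ 0.02 = 49.
Need (3/9997) × 15.75ⁿ ≥ 49, i.e. 15.75ⁿ ≥ 489853/3.
15.75⁴ = 15752961/256 falls short of 489853/3 but 15.75⁵ = 992436543/1024 reaches it, so n = 5.

5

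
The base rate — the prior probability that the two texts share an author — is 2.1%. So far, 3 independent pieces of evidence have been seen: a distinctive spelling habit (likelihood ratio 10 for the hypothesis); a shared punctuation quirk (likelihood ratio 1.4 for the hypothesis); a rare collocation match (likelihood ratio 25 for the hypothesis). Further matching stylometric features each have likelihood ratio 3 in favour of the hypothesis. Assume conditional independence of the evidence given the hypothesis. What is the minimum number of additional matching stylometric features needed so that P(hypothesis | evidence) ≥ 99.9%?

Prior odds = 0.021/0.979 = 21/979.
Combined Bayes factor of the evidence already in hand = 10 × 1.4 × 25 = 350.
Odds after that evidence = (21/979) × 350 = 7350/979.
Target odds = 0.999/0.001 = 999.
Need 3ⁿ ≥ 999 ÷ (7350/979) = 326007/2450.
3⁴ = 81 falls short of 326007/2450 but 3⁵ = 243 reaches it, so n = 5.

5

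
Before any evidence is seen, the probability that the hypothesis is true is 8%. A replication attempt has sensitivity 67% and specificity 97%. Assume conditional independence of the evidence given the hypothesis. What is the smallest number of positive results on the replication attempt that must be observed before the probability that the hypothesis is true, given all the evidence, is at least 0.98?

3

Prior odds: 0.08 ÷ 0.92 = 2/23.
False-positive rate = 1 − 0.97 = 0.03; likelihood ratio of a positive = 0.67/0.03 = 67/3.
Target posterior odds = 0.98/0.02 = 49.
Require (67/3)ⁿ ≥ 49 ÷ (2/23) = 563.5.
(67/3)² = 4489/9 falls short of 563.5 but (67/3)³ = 300763/27 reaches it, so n = 3.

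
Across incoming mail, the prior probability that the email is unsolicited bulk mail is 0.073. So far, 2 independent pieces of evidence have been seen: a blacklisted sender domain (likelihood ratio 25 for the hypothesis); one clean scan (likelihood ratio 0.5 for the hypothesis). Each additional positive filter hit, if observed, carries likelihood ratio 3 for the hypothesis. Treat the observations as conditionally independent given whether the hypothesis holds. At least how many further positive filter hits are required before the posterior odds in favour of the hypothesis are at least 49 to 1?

Prior odds = 0.073/0.927 = 73/927.
Combined Bayes factor of the evidence already in hand = 25 × 0.5 = 12.5.
Odds after that evidence = (73/927) × 12.5 = 1825/1854.
Target odds = 49.
Need 3ⁿ ≥ 49 ÷ (1825/1854) = 90846/1825.
3³ = 27 falls short of 90846/1825 but 3⁴ = 81 reaches it, so n = 4.

4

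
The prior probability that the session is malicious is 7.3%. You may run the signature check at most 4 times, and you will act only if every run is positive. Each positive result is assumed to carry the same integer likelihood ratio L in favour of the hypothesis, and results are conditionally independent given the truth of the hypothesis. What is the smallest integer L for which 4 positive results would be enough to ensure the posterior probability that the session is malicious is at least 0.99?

6

Prior odds = 0.073/0.927 = 73/927.
Target odds = 0.99/0.01 = 99.
Need L⁴ ≥ 99 ÷ (73/927) = 91773/73.
5⁴ = 625 < 91773/73 ≤ 1296 = 6⁴, so L = 6.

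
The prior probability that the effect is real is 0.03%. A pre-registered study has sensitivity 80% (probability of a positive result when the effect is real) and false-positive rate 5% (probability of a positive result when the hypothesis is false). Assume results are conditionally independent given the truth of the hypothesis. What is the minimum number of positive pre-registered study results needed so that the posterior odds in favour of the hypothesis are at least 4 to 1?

4

Prior odds: 0.0003 ÷ 0.9997 = 3/9997.
Likelihood ratio of a positive result = 0.8/0.05 = 16.
Target odds = 4.
Require 16ⁿ ≥ 4 ÷ (3/9997) = 39988/3.
16³ = 4096 falls short of 39988/3 but 16⁴ = 65536 reaches it, so n = 4.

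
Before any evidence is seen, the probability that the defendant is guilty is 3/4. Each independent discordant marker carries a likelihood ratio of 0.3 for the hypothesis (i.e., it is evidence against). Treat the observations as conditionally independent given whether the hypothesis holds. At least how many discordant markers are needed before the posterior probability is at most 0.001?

Prior odds: 0.75 ÷ 0.25 = 3.
Likelihood ratio per discordant marker = 0.3.
Target odds: 0.001 ÷ 0.999 = 1/999.
Require 0.3ⁿ ≤ 1/999 ÷ 3 = 1/2997.
0.3⁶ = 729/1000000 is still above 1/2997 but 0.3⁷ = 2187/10000000 is at or below it, so n = 7.

7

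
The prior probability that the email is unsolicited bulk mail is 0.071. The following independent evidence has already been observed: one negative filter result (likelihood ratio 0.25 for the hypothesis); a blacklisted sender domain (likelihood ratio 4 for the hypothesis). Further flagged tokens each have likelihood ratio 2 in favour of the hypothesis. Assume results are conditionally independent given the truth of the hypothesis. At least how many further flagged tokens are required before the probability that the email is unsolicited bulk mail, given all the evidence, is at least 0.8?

6

Prior odds = 0.071/0.929 = 71/929.
Combined Bayes factor of the evidence already in hand = 0.25 × 4 = 1.
Odds after that evidence = (71/929) × 1 = 71/929.
Target odds = 0.8/0.2 = 4.
Need 2ⁿ ≥ 4 ÷ (71/929) = 3716/71.
2⁵ = 32 falls short of 3716/71 but 2⁶ = 64 reaches it, so n = 6.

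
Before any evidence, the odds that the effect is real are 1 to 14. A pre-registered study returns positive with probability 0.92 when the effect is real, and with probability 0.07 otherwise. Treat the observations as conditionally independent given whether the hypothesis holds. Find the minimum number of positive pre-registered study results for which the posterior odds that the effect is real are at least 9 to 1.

Prior odds = 1/14.
Likelihood ratio of a positive result = 0.92/0.07 = 92/7.
Target odds = 9.
Need (1/14) × (92/7)ⁿ ≥ 9, i.e. (92/7)ⁿ ≥ 126.
(92/7)¹ = 92/7 falls short of 126 but (92/7)² = 8464/49 reaches it, so n = 2.

2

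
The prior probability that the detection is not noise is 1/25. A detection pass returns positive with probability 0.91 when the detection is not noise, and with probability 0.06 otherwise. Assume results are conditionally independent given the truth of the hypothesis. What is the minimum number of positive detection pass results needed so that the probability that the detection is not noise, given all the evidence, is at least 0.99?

Prior odds = 0.04/0.96 = 1/24.
Likelihood ratio of a positive result = 0.91/0.06 = 91/6.
Target odds: 0.99 ÷ 0.01 = 99.
Require (91/6)ⁿ ≥ 99 ÷ (1/24) = 2376.
(91/6)² = 8281/36 falls short of 2376 but (91/6)³ = 753571/216 reaches it, so n = 3.

3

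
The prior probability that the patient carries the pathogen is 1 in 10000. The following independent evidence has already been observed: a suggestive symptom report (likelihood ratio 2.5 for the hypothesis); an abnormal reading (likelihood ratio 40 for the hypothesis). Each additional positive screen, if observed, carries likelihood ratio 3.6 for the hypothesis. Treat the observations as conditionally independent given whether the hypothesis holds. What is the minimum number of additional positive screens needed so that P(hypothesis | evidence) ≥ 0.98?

Prior odds = 0.0001/0.9999 = 1/9999.
Combined Bayes factor of the evidence already in hand = 2.5 × 40 = 100.
Odds after that evidence = (1/9999) × 100 = 100/9999.
Target odds = 0.98/0.02 = 49.
Need 3.6ⁿ ≥ 49 ÷ (100/9999) = 4899.51.
3.6⁶ = 34012224/15625 falls short of 4899.51 but 3.6⁷ = 612220032/78125 reaches it, so n = 7.

7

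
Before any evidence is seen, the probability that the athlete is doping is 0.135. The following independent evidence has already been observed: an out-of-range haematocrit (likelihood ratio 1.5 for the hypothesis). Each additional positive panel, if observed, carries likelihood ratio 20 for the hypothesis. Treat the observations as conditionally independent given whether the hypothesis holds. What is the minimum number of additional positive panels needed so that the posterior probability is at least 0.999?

Prior odds = 0.135/0.865 = 27/173.
Bayes factor of the evidence already in hand = 1.5.
Odds after that evidence = (27/173) × 1.5 = 81/346.
Target odds = 0.999/0.001 = 999.
Need 20ⁿ ≥ 999 ÷ (81/346) = 12802/3.
20² = 400 falls short of 12802/3 but 20³ = 8000 reaches it, so n = 3.

3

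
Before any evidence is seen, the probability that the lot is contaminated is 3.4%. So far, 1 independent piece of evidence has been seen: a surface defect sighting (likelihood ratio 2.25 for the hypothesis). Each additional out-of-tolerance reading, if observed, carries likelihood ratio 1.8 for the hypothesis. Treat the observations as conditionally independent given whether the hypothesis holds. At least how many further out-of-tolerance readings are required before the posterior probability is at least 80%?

Prior odds = 0.034/0.966 = 17/483.
Bayes factor of the evidence already in hand = 2.25.
Odds after that evidence = (17/483) × 2.25 = 51/644.
Target odds = 0.8/0.2 = 4.
Need 1.8ⁿ ≥ 4 ÷ (51/644) = 2576/51.
1.8⁶ = 531441/15625 falls short of 2576/51 but 1.8⁷ = 4782969/78125 reaches it, so n = 7.

7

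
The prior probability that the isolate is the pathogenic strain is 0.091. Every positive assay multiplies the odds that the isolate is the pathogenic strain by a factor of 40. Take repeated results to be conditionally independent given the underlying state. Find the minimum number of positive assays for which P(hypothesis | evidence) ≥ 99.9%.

Prior odds = 0.091/0.909 = 91/909.
Likelihood ratio per positive assay = 40.
Target odds: 0.999 ÷ 0.001 = 999.
Need (91/909) × 40ⁿ ≥ 999, i.e. 40ⁿ ≥ 908091/91.
40² = 1600 falls short of 908091/91 but 40³ = 64000 reaches it, so n = 3.

3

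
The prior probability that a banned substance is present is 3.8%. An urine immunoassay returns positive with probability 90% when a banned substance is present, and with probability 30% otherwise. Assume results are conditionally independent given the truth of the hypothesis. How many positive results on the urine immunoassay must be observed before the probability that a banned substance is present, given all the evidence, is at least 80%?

Prior odds = 0.038/0.962 = 19/481.
Likelihood ratio of a positive result = 0.9/0.3 = 3.
Target posterior odds = 0.8/0.2 = 4.
Require 3ⁿ ≥ 4 ÷ (19/481) = 1924/19.
3⁴ = 81 falls short of 1924/19 but 3⁵ = 243 reaches it, so n = 5.

5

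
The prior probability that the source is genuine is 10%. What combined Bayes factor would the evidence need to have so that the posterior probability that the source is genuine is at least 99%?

Prior odds = 0.1/0.9 = 1/9.
Target odds = 0.99/0.01 = 99.
Required Bayes factor = 99 ÷ (1/9) = 891.

891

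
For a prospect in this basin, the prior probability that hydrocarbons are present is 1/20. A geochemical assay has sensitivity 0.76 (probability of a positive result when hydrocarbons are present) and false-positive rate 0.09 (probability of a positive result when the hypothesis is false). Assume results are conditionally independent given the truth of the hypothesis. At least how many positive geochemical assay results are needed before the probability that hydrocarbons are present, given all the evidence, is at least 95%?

Prior odds: 0.05 ÷ 0.95 = 1/19.
Likelihood ratio of a positive result = 0.76/0.09 = 76/9.
Target odds: 0.95 ÷ 0.05 = 19.
Require (76/9)ⁿ ≥ 19 ÷ (1/19) = 361.
(76/9)² = 5776/81 falls short of 361 but (76/9)³ = 438976/729 reaches it, so n = 3.

3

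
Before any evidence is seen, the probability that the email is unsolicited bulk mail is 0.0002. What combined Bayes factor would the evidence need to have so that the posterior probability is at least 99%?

Prior odds = 0.0002/0.9998 = 1/4999.
Target odds = 0.99/0.01 = 99.
Required Bayes factor = 99 ÷ (1/4999) = 494901.

494901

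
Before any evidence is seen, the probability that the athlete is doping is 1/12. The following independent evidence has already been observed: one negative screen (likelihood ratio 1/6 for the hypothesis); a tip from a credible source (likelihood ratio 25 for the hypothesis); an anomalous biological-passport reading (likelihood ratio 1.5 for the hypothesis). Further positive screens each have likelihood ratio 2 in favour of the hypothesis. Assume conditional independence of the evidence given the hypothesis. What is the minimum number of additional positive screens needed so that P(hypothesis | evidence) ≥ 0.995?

9

Prior odds = (1/12)/(11/12) = 1/11.
Combined Bayes factor of the evidence already in hand = (1/6) × 25 × 1.5 = 6.25.
Odds after that evidence = (1/11) × 6.25 = 25/44.
Target odds = 0.995/0.005 = 199.
Need 2ⁿ ≥ 199 ÷ (25/44) = 350.24.
2⁸ = 256 falls short of 350.24 but 2⁹ = 512 reaches it, so n = 9.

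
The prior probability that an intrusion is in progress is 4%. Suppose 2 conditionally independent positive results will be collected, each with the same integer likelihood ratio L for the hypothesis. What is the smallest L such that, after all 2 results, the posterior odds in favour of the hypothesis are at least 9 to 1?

15

Prior odds = 0.04/0.96 = 1/24.
Target odds = 9.
Need L² ≥ 9 ÷ (1/24) = 216.
14² = 196 < 216 ≤ 225 = 15², so L = 15.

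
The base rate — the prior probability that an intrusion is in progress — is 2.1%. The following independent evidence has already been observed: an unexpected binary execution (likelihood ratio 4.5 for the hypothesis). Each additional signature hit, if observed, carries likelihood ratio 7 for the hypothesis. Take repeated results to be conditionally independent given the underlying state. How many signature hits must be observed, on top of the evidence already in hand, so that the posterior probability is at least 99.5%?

Prior odds = 0.021/0.979 = 21/979.
Bayes factor of the evidence already in hand = 4.5.
Odds after that evidence = (21/979) × 4.5 = 189/1958.
Target odds = 0.995/0.005 = 199.
Need 7ⁿ ≥ 199 ÷ (189/1958) = 389642/189.
7³ = 343 falls short of 389642/189 but 7⁴ = 2401 reaches it, so n = 4.

4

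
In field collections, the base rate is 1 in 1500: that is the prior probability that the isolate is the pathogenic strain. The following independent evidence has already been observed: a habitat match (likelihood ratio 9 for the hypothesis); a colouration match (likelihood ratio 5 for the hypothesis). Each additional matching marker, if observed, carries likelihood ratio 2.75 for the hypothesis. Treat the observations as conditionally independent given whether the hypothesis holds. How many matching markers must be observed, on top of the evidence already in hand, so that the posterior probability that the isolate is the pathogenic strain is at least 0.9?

6

Prior odds = (1/1500)/(1499/1500) = 1/1499.
Combined Bayes factor of the evidence already in hand = 9 × 5 = 45.
Odds after that evidence = (1/1499) × 45 = 45/1499.
Target odds = 0.9/0.1 = 9.
Need 2.75ⁿ ≥ 9 ÷ (45/1499) = 299.8.
2.75⁵ = 161051/1024 falls short of 299.8 but 2.75⁶ = 1771561/4096 reaches it, so n = 6.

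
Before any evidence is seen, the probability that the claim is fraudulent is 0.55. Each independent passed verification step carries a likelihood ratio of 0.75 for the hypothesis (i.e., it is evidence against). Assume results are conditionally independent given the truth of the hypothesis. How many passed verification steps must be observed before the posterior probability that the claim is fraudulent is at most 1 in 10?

Prior odds: 0.55 ÷ 0.45 = 11/9.
Likelihood ratio per passed verification step = 0.75.
Target odds: 0.1 ÷ 0.9 = 1/9.
Need (11/9) × 0.75ⁿ ≤ 1/9, i.e. 0.75ⁿ ≤ 1/11.
0.75⁸ = 6561/65536 is still above 1/11 but 0.75⁹ = 19683/262144 is at or below it, so n = 9.

9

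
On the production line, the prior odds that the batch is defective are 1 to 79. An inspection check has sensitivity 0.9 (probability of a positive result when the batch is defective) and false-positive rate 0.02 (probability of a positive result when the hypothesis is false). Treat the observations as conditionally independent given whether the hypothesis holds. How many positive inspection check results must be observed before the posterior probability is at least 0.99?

Prior odds = 1/79.
Likelihood ratio of a positive result = 0.9/0.02 = 45.
Target odds: 0.99 ÷ 0.01 = 99.
Require 45ⁿ ≥ 99 ÷ (1/79) = 7821.
45² = 2025 falls short of 7821 but 45³ = 91125 reaches it, so n = 3.

3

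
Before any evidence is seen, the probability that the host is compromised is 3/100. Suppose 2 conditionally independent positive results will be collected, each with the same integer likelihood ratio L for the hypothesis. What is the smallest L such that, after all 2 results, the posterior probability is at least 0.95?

25

Prior odds = 0.03/0.97 = 3/97.
Target odds = 0.95/0.05 = 19.
Need L² ≥ 19 ÷ (3/97) = 1843/3.
24² = 576 < 1843/3 ≤ 625 = 25², so L = 25.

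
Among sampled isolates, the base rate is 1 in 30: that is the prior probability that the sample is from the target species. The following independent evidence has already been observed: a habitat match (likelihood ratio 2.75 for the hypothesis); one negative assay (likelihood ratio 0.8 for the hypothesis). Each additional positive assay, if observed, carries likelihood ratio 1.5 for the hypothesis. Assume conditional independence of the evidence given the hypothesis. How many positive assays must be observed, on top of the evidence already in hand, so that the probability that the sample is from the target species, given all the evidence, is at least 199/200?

20

Prior odds = (1/30)/(29/30) = 1/29.
Combined Bayes factor of the evidence already in hand = 2.75 × 0.8 = 2.2.
Odds after that evidence = (1/29) × 2.2 = 11/145.
Target odds = 0.995/0.005 = 199.
Need 1.5ⁿ ≥ 199 ÷ (11/145) = 28855/11.
1.5¹⁹ ≈2216.84 falls short of 28855/11 but 1.5²⁰ ≈3325.26 reaches it, so n = 20.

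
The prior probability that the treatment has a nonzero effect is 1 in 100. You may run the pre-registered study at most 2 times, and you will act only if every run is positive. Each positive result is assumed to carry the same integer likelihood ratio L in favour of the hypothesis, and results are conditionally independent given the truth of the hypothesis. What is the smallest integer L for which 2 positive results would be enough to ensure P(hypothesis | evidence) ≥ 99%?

99

Prior odds = 0.01/0.99 = 1/99.
Target odds = 0.99/0.01 = 99.
Need L² ≥ 99 ÷ (1/99) = 9801.
98² = 9604 < 9801 ≤ 9801 = 99², so L = 99.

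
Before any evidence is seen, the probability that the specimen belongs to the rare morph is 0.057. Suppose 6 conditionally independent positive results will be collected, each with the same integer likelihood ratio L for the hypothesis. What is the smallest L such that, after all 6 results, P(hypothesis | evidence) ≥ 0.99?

Prior odds = 0.057/0.943 = 57/943.
Target odds = 0.99/0.01 = 99.
Need L⁶ ≥ 99 ÷ (57/943) = 31119/19.
3⁶ = 729 < 31119/19 ≤ 4096 = 4⁶, so L = 4.

4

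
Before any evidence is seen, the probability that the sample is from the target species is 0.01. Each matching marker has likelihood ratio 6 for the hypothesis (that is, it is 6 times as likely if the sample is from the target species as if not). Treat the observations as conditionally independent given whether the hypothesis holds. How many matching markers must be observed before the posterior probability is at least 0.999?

Prior odds = 0.01/0.99 = 1/99.
Likelihood ratio per matching marker = 6.
Target posterior odds = 0.999/0.001 = 999.
Require 6ⁿ ≥ 999 ÷ (1/99) = 98901.
6⁶ = 46656 falls short of 98901 but 6⁷ = 279936 reaches it, so n = 7.

7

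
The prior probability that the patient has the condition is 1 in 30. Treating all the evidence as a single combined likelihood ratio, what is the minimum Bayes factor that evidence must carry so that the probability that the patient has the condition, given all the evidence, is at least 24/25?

696

Prior odds = (1/30)/(29/30) = 1/29.
Target odds = 0.96/0.04 = 24.
Required Bayes factor = 24 ÷ (1/29) = 696.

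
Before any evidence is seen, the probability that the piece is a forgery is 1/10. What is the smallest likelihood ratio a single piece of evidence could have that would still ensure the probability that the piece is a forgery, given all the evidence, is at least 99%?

891

Prior odds = 0.1/0.9 = 1/9.
Target odds = 0.99/0.01 = 99.
Required Bayes factor = 99 ÷ (1/9) = 891.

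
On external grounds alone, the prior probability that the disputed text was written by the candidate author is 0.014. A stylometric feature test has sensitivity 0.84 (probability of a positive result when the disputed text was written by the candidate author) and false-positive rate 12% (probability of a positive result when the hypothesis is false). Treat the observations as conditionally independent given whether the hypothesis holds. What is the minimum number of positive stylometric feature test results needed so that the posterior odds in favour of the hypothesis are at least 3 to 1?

Prior odds: 0.014 ÷ 0.986 = 7/493.
Likelihood ratio of a positive result = 0.84/0.12 = 7.
Target odds = 3.
Require 7ⁿ ≥ 3 ÷ (7/493) = 1479/7.
7² = 49 falls short of 1479/7 but 7³ = 343 reaches it, so n = 3.

3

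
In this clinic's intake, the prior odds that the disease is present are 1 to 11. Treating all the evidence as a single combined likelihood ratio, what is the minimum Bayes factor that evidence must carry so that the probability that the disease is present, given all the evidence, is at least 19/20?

209

Prior odds = 1/11.
Target odds = 0.95/0.05 = 19.
Required Bayes factor = 19 ÷ (1/11) = 209.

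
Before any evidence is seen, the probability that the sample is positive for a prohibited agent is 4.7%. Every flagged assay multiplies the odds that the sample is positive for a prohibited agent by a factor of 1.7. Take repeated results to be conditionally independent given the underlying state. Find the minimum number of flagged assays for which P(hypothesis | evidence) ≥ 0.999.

19

Prior odds = 0.047/0.953 = 47/953.
Likelihood ratio per flagged assay = 1.7.
Target odds: 0.999 ÷ 0.001 = 999.
Require 1.7ⁿ ≥ 999 ÷ (47/953) = 952047/47.
1.7¹⁸ ≈14063.1 falls short of 952047/47 but 1.7¹⁹ ≈23907.2 reaches it, so n = 19.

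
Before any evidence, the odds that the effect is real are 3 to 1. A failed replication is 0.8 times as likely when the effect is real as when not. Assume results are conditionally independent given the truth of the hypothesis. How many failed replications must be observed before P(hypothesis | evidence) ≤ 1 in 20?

Prior odds = 3.
Likelihood ratio per failed replication = 0.8.
Target odds: 0.05 ÷ 0.95 = 1/19.
Require 0.8ⁿ ≤ 1/19 ÷ 3 = 1/57.
0.8¹⁸ ≈0.0180144 is still above 1/57 but 0.8¹⁹ ≈0.0144115 is at or below it, so n = 19.

19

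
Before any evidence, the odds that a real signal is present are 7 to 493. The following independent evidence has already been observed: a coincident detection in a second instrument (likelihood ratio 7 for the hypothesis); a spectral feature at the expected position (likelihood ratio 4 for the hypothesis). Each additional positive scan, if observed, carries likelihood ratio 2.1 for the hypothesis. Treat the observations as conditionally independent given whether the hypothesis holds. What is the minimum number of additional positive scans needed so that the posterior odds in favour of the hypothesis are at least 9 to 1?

5

Prior odds = 7/493.
Combined Bayes factor of the evidence already in hand = 7 × 4 = 28.
Odds after that evidence = (7/493) × 28 = 196/493.
Target odds = 9.
Need 2.1ⁿ ≥ 9 ÷ (196/493) = 4437/196.
2.1⁴ = 19.4481 falls short of 4437/196 but 2.1⁵ = 4084101/100000 reaches it, so n = 5.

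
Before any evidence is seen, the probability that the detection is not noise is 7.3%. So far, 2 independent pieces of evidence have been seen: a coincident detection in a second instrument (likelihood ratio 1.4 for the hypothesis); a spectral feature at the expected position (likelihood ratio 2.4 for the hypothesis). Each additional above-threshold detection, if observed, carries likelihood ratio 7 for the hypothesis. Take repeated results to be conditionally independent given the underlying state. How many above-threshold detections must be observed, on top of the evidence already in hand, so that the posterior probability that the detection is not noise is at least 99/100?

Prior odds = 0.073/0.927 = 73/927.
Combined Bayes factor of the evidence already in hand = 1.4 × 2.4 = 3.36.
Odds after that evidence = (73/927) × 3.36 = 2044/7725.
Target odds = 0.99/0.01 = 99.
Need 7ⁿ ≥ 99 ÷ (2044/7725) = 764775/2044.
7³ = 343 falls short of 764775/2044 but 7⁴ = 2401 reaches it, so n = 4.

4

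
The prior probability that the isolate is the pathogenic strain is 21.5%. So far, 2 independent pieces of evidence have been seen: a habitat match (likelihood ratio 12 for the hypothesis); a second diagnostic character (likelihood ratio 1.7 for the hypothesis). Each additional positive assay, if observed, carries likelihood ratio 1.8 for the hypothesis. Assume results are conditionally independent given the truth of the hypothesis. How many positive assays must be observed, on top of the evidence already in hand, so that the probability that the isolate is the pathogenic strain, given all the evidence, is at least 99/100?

5

Prior odds = 0.215/0.785 = 43/157.
Combined Bayes factor of the evidence already in hand = 12 × 1.7 = 20.4.
Odds after that evidence = (43/157) × 20.4 = 4386/785.
Target odds = 0.99/0.01 = 99.
Need 1.8ⁿ ≥ 99 ÷ (4386/785) = 25905/1462.
1.8⁴ = 10.4976 falls short of 25905/1462 but 1.8⁵ = 18.89568 reaches it, so n = 5.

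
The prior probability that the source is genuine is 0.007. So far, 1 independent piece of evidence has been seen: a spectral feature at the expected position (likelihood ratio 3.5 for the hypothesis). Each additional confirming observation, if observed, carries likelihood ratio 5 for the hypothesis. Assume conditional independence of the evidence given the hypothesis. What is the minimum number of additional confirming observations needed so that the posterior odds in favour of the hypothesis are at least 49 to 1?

Prior odds = 0.007/0.993 = 7/993.
Bayes factor of the evidence already in hand = 3.5.
Odds after that evidence = (7/993) × 3.5 = 49/1986.
Target odds = 49.
Need 5ⁿ ≥ 49 ÷ (49/1986) = 1986.
5⁴ = 625 falls short of 1986 but 5⁵ = 3125 reaches it, so n = 5.

5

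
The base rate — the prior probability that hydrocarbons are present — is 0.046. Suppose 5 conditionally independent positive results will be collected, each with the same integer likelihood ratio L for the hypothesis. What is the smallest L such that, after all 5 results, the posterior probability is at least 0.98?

Prior odds = 0.046/0.954 = 23/477.
Target odds = 0.98/0.02 = 49.
Need L⁵ ≥ 49 ÷ (23/477) = 23373/23.
3⁵ = 243 < 23373/23 ≤ 1024 = 4⁵, so L = 4.

4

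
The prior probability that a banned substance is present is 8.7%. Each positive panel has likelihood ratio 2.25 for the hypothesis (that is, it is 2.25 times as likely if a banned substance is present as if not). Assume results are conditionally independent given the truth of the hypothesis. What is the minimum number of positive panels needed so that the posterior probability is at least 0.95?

Prior odds = 0.087/0.913 = 87/913.
Likelihood ratio per positive panel = 2.25.
Target odds: 0.95 ÷ 0.05 = 19.
Need (87/913) × 2.25ⁿ ≥ 19, i.e. 2.25ⁿ ≥ 17347/87.
2.25⁶ = 531441/4096 falls short of 17347/87 but 2.25⁷ = 4782969/16384 reaches it, so n = 7.

7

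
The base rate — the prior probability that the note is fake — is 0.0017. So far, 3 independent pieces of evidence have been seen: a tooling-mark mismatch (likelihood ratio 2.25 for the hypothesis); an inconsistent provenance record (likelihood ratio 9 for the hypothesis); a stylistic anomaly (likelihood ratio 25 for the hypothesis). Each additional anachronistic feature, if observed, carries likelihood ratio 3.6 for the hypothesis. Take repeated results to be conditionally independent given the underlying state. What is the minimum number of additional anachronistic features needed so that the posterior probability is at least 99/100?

4

Prior odds = 0.0017/0.9983 = 17/9983.
Combined Bayes factor of the evidence already in hand = 2.25 × 9 × 25 = 506.25.
Odds after that evidence = (17/9983) × 506.25 = 34425/39932.
Target odds = 0.99/0.01 = 99.
Need 3.6ⁿ ≥ 99 ÷ (34425/39932) = 439252/3825.
3.6³ = 46.656 falls short of 439252/3825 but 3.6⁴ = 167.9616 reaches it, so n = 4.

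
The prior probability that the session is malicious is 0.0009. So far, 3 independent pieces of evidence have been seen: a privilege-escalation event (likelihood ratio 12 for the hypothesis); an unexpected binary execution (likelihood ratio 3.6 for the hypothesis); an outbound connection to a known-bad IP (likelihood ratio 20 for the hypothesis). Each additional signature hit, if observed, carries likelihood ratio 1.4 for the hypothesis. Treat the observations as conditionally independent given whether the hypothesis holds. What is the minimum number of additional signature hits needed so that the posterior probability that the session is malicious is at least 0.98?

Prior odds = 0.0009/0.9991 = 9/9991.
Combined Bayes factor of the evidence already in hand = 12 × 3.6 × 20 = 864.
Odds after that evidence = (9/9991) × 864 = 7776/9991.
Target odds = 0.98/0.02 = 49.
Need 1.4ⁿ ≥ 49 ÷ (7776/9991) = 489559/7776.
1.4¹² ≈56.6939 falls short of 489559/7776 but 1.4¹³ ≈79.3715 reaches it, so n = 13.

13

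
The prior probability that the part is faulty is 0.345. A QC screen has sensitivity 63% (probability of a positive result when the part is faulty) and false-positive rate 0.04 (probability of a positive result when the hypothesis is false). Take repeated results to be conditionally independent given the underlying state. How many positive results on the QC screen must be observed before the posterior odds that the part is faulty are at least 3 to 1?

Prior odds: 0.345 ÷ 0.655 = 69/131.
Likelihood ratio of a positive result = 0.63/0.04 = 15.75.
Target odds = 3.
Need (69/131) × 15.75ⁿ ≥ 3, i.e. 15.75ⁿ ≥ 131/23.
15.75¹ = 15.75, which meets the required 131/23; so n = 1.

1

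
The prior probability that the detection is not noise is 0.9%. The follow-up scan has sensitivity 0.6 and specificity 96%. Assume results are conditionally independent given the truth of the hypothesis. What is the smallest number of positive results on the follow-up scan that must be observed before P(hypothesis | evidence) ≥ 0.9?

3

Prior odds = 0.009/0.991 = 9/991.
False-positive rate = 1 − 0.96 = 0.04; likelihood ratio of a positive = 0.6/0.04 = 15.
Target odds: 0.9 ÷ 0.1 = 9.
Require 15ⁿ ≥ 9 ÷ (9/991) = 991.
15² = 225 falls short of 991 but 15³ = 3375 reaches it, so n = 3.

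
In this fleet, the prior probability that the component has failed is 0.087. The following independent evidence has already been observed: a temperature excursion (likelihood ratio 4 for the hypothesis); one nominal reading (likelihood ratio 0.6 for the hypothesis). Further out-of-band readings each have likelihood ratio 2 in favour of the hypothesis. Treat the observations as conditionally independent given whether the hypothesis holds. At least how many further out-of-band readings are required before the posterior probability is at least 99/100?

9

Prior odds = 0.087/0.913 = 87/913.
Combined Bayes factor of the evidence already in hand = 4 × 0.6 = 2.4.
Odds after that evidence = (87/913) × 2.4 = 1044/4565.
Target odds = 0.99/0.01 = 99.
Need 2ⁿ ≥ 99 ÷ (1044/4565) = 50215/116.
2⁸ = 256 falls short of 50215/116 but 2⁹ = 512 reaches it, so n = 9.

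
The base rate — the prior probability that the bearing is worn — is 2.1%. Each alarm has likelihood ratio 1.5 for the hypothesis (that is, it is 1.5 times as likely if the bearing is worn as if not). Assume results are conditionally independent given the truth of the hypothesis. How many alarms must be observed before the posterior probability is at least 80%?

Prior odds: 0.021 ÷ 0.979 = 21/979.
Likelihood ratio per alarm = 1.5.
Target posterior odds = 0.8/0.2 = 4.
Require 1.5ⁿ ≥ 4 ÷ (21/979) = 3916/21.
1.5¹² = 531441/4096 falls short of 3916/21 but 1.5¹³ = 1594323/8192 reaches it, so n = 13.

13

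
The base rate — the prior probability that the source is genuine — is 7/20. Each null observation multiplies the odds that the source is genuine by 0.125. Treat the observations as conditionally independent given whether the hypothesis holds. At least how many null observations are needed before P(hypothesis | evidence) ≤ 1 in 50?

2

Prior odds = 0.35/0.65 = 7/13.
Likelihood ratio per null observation = 0.125.
Target posterior odds = 0.02/0.98 = 1/49.
Need (7/13) × 0.125ⁿ ≤ 1/49, i.e. 0.125ⁿ ≤ 13/343.
0.125¹ = 0.125 is still above 13/343 but 0.125² = 0.015625 is at or below it, so n = 2.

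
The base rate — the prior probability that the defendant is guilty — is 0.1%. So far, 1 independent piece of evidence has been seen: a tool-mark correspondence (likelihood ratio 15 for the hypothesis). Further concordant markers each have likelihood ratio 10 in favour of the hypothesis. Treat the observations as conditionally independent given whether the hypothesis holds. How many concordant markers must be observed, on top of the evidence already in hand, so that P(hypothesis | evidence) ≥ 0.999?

5

Prior odds = 0.001/0.999 = 1/999.
Bayes factor of the evidence already in hand = 15.
Odds after that evidence = (1/999) × 15 = 5/333.
Target odds = 0.999/0.001 = 999.
Need 10ⁿ ≥ 999 ÷ (5/333) = 66533.4.
10⁴ = 10000 falls short of 66533.4 but 10⁵ = 100000 reaches it, so n = 5.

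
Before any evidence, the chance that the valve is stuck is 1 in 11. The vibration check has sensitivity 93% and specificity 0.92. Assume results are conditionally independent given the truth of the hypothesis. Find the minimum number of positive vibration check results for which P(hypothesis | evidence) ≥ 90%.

Prior odds = (1/11)/(10/11) = 0.1.
False-positive rate = 1 − 0.92 = 0.08; likelihood ratio of a positive = 0.93/0.08 = 11.625.
Target odds: 0.9 ÷ 0.1 = 9.
Need 0.1 × 11.625ⁿ ≥ 9, i.e. 11.625ⁿ ≥ 90.
11.625¹ = 11.625 falls short of 90 but 11.625² = 135.140625 reaches it, so n = 2.

2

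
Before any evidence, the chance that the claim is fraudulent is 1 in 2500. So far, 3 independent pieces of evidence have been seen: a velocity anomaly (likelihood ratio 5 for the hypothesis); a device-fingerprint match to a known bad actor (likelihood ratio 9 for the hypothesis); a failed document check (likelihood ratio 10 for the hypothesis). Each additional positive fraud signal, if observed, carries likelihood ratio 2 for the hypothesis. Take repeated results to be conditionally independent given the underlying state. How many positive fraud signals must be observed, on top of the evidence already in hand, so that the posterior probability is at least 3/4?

Prior odds = 0.0004/0.9996 = 1/2499.
Combined Bayes factor of the evidence already in hand = 5 × 9 × 10 = 450.
Odds after that evidence = (1/2499) × 450 = 150/833.
Target odds = 0.75/0.25 = 3.
Need 2ⁿ ≥ 3 ÷ (150/833) = 16.66.
2⁴ = 16 falls short of 16.66 but 2⁵ = 32 reaches it, so n = 5.

5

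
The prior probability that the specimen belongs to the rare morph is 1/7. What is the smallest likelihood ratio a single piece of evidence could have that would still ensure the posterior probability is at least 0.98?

Prior odds = (1/7)/(6/7) = 1/6.
Target odds = 0.98/0.02 = 49.
Required Bayes factor = 49 ÷ (1/6) = 294.

294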